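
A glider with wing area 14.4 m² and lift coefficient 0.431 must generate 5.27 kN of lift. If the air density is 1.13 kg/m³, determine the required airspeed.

v = 38.8 m/s

L = ½ρv²S·CL ⇒ v = √(2L/(ρ·S·CL))
v = √(2 × 5270 / (1.13 × 14.4 × 0.431)) = √1503 = 38.8 m/s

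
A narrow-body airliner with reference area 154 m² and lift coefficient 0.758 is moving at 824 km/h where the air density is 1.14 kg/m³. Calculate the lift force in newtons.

L = 3.49×10^6 N

Convert speed: v = 824 km/h ÷ 3.6 = 228.9 m/s.
L = ½ρv²S·CL = ½ × 1.14 × 228.9² × 154 × 0.758 = 3.49×10^6 N ≈ 3490 kN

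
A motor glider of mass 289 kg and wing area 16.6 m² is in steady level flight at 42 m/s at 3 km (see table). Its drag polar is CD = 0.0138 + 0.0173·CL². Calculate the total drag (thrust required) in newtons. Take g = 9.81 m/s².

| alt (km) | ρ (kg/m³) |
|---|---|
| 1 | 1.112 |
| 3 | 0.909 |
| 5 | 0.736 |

D = 194 N

At 3 km, from the table: ρ = 0.909 kg/m³.
In steady level flight, lift balances weight: W = mg = 289 × 9.81 = 2835.1 N.
Dynamic pressure q = 0.5 × 0.909 × 42² = 801.7 Pa.
Required CL = L/(qS) = 2835.1/(801.7·16.6) = 0.213.
CD = 0.0138 + 0.0173 × 0.213² = 0.01459.
D = q·S·CD = 801.7 × 16.6 × 0.01459 = 194.1 N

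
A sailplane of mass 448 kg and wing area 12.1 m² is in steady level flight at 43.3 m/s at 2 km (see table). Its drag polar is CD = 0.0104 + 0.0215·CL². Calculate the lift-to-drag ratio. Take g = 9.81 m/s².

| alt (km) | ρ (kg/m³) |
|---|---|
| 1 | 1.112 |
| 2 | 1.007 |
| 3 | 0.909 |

L/D = 28.3

At 2 km, from the table: ρ = 1.007 kg/m³.
Level flight ⇒ L = W = m·g = 448 × 9.81 = 4394.9 N.
q = ½ρv² = ½ × 1.007 × 43.3² = 944 Pa.
CL = W/(q·S) = 4394.9 / (944 × 12.1) = 0.3848.
CD = 0.0104 + 0.0215 × 0.3848² = 0.01358.
L/D = CL/CD = 0.3848 / 0.01358 = 28.3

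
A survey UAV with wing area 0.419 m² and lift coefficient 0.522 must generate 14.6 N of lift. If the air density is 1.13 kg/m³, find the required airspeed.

L = ½ρv²S·CL ⇒ v = √(2L/(ρ·S·CL))
v = √(2 × 14.6 / (1.13 × 0.419 × 0.522)) = √118.1 = 10.9 m/s

v = 10.9 m/s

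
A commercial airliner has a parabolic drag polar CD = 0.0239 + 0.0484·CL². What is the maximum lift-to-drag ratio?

For CD = CD0 + K·CL², (L/D)max occurs at CL* = √(CD0/K) and equals 1/(2√(K·CD0)).
(L/D)max = 1/(2√(0.0484 × 0.0239)) = 1/(2 × 0.03401) = 14.7

(L/D)max = 14.7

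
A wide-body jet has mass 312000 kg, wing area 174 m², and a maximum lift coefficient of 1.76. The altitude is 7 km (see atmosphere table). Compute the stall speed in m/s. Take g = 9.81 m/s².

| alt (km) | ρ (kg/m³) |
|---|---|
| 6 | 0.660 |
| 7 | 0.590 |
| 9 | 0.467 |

V_stall = 184 m/s

At 7 km, from the table: ρ = 0.590 kg/m³.
Weight W = mg = 312000 × 9.81 = 3.061×10^6 N.
From L = ½ρV²S·CL,max = W: V_stall = √(2W/(ρSCL,max)) = √(2·3.061×10^6/(0.59·174·1.76))
V_stall = √33880 = 184 m/s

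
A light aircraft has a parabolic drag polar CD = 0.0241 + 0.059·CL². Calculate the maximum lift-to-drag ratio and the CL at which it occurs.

For CD = CD0 + K·CL², (L/D)max occurs at CL* = √(CD0/K) and equals 1/(2√(K·CD0)).
(L/D)max = 1/(2√(0.059 × 0.0241)) = 1/(2 × 0.03771) = 13.3
CL* = √(0.0241/0.059) = 0.639

(L/D)max = 13.3, at CL = 0.639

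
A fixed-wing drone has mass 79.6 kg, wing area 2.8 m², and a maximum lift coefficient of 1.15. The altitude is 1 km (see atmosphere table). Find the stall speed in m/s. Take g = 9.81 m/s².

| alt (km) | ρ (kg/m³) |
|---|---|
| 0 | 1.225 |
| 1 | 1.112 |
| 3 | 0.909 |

At 1 km, from the table: ρ = 1.112 kg/m³.
Stall occurs when L = W at CL,max. W = mg = 79.6 × 9.81 = 780.9 N.
From L = ½ρV²S·CL,max = W: V_stall = √(2W/(ρSCL,max)) = √(2·780.9/(1.112·2.8·1.15))
V_stall = √436.2 = 20.9 m/s

V_stall = 20.9 m/s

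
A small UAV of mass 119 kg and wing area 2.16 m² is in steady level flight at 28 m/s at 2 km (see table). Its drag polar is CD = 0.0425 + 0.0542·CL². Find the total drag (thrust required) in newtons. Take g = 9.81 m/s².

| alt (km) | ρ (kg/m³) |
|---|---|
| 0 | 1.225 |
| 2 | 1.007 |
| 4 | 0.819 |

D = 123 N

At 2 km, from the table: ρ = 1.007 kg/m³.
In steady level flight, lift balances weight: W = mg = 119 × 9.81 = 1167.4 N.
q = ½ρv² = ½ × 1.007 × 28² = 394.7 Pa.
CL = 2W/(ρv²S) = 2×1167.4/(1.007×28²×2.16) = 1.369.
CD = 0.0425 + 0.0542 × 1.369² = 0.1441.
D = q·S·CD = 394.7 × 2.16 × 0.1441 = 122.9 N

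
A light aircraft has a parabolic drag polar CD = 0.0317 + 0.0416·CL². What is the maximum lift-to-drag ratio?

(L/D)max = 13.8

For CD = CD0 + K·CL², (L/D)max occurs at CL* = √(CD0/K) and equals 1/(2√(K·CD0)).
(L/D)max = 1/(2√(0.0416 × 0.0317)) = 1/(2 × 0.03631) = 13.8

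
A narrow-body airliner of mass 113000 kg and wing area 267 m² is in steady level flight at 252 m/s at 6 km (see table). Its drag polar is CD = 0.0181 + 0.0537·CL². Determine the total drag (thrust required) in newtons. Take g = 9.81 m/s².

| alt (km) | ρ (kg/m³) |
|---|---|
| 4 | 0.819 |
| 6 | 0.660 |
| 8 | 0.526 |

At 6 km, from the table: ρ = 0.660 kg/m³.
Weight W = mg = 113000 × 9.81 = 1.1085×10^6 N; in level flight L = W.
Dynamic pressure q = 0.5 × 0.66 × 252² = 20960 Pa.
CL = W/(q·S) = 1.1085×10^6 / (20960 × 267) = 0.1981.
CD = 0.0181 + 0.0537 × 0.1981² = 0.02021.
D = q·S·CD = 20960 × 267 × 0.02021 = 1.131×10^5 N

D = 1.13×10^5 N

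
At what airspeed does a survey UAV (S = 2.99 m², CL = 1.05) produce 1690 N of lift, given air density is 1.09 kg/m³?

L = ½ρv²S·CL ⇒ v = √(2L/(ρ·S·CL))
v = √(2 × 1690 / (1.09 × 2.99 × 1.05)) = √987.7 = 31.4 m/s

v = 31.4 m/s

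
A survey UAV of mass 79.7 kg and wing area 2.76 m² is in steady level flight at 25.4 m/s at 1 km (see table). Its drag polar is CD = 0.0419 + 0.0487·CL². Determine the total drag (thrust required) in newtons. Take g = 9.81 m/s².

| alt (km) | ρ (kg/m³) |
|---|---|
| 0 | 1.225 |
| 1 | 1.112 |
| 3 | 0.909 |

D = 71.6 N

At 1 km, from the table: ρ = 1.112 kg/m³.
Level flight ⇒ L = W = m·g = 79.7 × 9.81 = 781.86 N.
q = ½ρv² = ½ × 1.112 × 25.4² = 358.7 Pa.
Required CL = L/(qS) = 781.86/(358.7·2.76) = 0.7897.
CD = 0.0419 + 0.0487 × 0.7897² = 0.07227.
D = q·S·CD = 358.7 × 2.76 × 0.07227 = 71.55 N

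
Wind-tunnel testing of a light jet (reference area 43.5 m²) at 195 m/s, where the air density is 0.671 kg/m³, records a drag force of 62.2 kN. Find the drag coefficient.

From D = ½ρv²S·CD, rearranging gives CD = 2D/(ρv²S).
CD = 2 × 62200 / (0.671 × 195² × 43.5) = 0.112

CD = 0.112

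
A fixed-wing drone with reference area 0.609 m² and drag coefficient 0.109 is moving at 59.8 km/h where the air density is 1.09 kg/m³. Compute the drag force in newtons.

Convert speed: v = 59.8 km/h ÷ 3.6 = 16.61 m/s.
D = ½ρv²S·CD = ½ × 1.09 × 16.61² × 0.609 × 0.109 = 9.98 N

D = 9.98 N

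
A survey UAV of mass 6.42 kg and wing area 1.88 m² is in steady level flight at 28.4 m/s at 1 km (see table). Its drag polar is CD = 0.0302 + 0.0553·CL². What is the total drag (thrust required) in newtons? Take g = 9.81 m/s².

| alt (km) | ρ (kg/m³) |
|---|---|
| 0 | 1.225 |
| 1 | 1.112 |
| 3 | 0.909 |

D = 25.7 N

At 1 km, from the table: ρ = 1.112 kg/m³.
Level flight ⇒ L = W = m·g = 6.42 × 9.81 = 62.98 N.
Dynamic pressure q = 0.5 × 1.112 × 28.4² = 448.4 Pa.
CL = W/(q·S) = 62.98 / (448.4 × 1.88) = 0.0747.
CD = 0.0302 + 0.0553 × 0.0747² = 0.03051.
D = q·S·CD = 448.4 × 1.88 × 0.03051 = 25.72 N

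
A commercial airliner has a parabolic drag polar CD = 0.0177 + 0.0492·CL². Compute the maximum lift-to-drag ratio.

(L/D)max = 16.9

For CD = CD0 + K·CL², (L/D)max occurs at CL* = √(CD0/K) and equals 1/(2√(K·CD0)).
(L/D)max = 1/(2√(0.0492 × 0.0177)) = 1/(2 × 0.02951) = 16.9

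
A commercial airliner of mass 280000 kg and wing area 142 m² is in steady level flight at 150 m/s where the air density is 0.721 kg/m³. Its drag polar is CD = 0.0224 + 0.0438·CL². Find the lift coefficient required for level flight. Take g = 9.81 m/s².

CL = 2.38

Weight W = mg = 280000 × 9.81 = 2.7468×10^6 N; in level flight L = W.
Dynamic pressure q = 0.5 × 0.721 × 150² = 8111 Pa.
Required CL = L/(qS) = 2.7468×10^6/(8111·142) = 2.385.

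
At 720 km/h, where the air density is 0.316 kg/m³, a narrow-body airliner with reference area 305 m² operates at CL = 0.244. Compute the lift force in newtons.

Convert speed: v = 720 km/h ÷ 3.6 = 200 m/s.
Dynamic pressure q = ½ρv² = ½ × 0.316 × 200² = 6320 Pa.
L = q·S·CL = 6320 × 305 × 0.244 = 4.7×10^5 N ≈ 470 kN

L = 4.7×10^5 N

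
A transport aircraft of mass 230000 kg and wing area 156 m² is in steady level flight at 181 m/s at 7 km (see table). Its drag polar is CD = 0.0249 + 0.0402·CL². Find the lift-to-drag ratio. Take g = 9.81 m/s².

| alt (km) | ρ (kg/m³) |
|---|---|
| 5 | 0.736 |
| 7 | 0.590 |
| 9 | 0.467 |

L/D = 13

At 7 km, from the table: ρ = 0.590 kg/m³.
Level flight ⇒ L = W = m·g = 230000 × 9.81 = 2.2563×10^6 N.
q = ½ρv² = ½ × 0.59 × 181² = 9664 Pa.
Required CL = L/(qS) = 2.2563×10^6/(9664·156) = 1.497.
CD = 0.0249 + 0.0402 × 1.497² = 0.1149.
L/D = CL/CD = 1.497 / 0.1149 = 13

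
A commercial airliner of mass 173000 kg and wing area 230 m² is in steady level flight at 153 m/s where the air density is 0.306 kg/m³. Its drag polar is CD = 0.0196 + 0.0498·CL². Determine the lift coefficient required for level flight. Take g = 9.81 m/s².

Weight W = mg = 173000 × 9.81 = 1.6971×10^6 N; in level flight L = W.
q = ½ρv² = ½ × 0.306 × 153² = 3582 Pa.
CL = W/(q·S) = 1.6971×10^6 / (3582 × 230) = 2.06.

CL = 2.06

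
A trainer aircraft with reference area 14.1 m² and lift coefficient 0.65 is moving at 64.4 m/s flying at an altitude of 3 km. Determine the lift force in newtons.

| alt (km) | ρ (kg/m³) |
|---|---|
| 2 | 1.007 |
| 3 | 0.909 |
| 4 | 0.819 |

At 3 km, from the table: ρ = 0.909 kg/m³.
L = ½ρv²S·CL = ½ × 0.909 × 64.4² × 14.1 × 0.65 = 17300 N ≈ 17.3 kN

L = 17300 N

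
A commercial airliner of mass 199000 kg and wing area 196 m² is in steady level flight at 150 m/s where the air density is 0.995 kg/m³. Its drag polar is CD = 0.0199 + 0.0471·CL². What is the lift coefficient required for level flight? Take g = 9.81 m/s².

CL = 0.89

Weight W = mg = 199000 × 9.81 = 1.9522×10^6 N; in level flight L = W.
q = ½ρv² = ½ × 0.995 × 150² = 11190 Pa.
CL = W/(q·S) = 1.9522×10^6 / (11190 × 196) = 0.8898.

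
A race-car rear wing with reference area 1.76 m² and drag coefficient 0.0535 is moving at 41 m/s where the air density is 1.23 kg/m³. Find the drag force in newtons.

Dynamic pressure q = ½ρv² = ½ × 1.23 × 41² = 1034 Pa.
D = q·S·CD = 1034 × 1.76 × 0.0535 = 97.3 N

D = 97.3 N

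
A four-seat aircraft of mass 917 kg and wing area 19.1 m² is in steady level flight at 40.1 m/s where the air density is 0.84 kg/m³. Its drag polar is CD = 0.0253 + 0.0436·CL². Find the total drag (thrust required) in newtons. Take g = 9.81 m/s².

D = 600 N

Level flight ⇒ L = W = m·g = 917 × 9.81 = 8995.8 N.
Dynamic pressure q = 0.5 × 0.84 × 40.1² = 675.4 Pa.
Required CL = L/(qS) = 8995.8/(675.4·19.1) = 0.6974.
CD = 0.0253 + 0.0436 × 0.6974² = 0.0465.
D = q·S·CD = 675.4 × 19.1 × 0.0465 = 599.9 N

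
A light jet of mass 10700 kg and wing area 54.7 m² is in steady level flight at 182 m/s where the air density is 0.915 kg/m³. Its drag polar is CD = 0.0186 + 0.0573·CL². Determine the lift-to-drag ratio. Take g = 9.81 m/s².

L/D = 6.49

Level flight ⇒ L = W = m·g = 10700 × 9.81 = 1.0497×10^5 N.
q = ½ρv² = ½ × 0.915 × 182² = 15150 Pa.
CL = 2W/(ρv²S) = 2×1.0497×10^5/(0.915×182²×54.7) = 0.1266.
CD = 0.0186 + 0.0573 × 0.1266² = 0.01952.
L/D = CL/CD = 0.1266 / 0.01952 = 6.49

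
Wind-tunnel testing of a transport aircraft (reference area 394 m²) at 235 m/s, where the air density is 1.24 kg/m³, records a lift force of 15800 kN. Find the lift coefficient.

CL = 1.17

From L = ½ρv²S·CL, rearranging gives CL = 2L/(ρv²S).
CL = 2 × 1.58×10^7 / (1.24 × 235² × 394) = 1.17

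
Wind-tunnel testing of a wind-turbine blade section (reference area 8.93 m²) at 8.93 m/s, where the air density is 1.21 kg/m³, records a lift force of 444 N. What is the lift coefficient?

CL = 1.03

From L = ½ρv²S·CL, rearranging gives CL = 2L/(ρv²S).
CL = 2 × 444 / (1.21 × 8.93² × 8.93) = 1.03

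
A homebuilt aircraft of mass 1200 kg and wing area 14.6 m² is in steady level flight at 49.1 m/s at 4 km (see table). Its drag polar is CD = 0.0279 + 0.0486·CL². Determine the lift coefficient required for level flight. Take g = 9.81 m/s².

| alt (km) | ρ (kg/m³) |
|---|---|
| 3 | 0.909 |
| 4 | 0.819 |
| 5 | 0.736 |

At 4 km, from the table: ρ = 0.819 kg/m³.
Weight W = mg = 1200 × 9.81 = 11772 N; in level flight L = W.
q = ½ρv² = ½ × 0.819 × 49.1² = 987.2 Pa.
CL = 2W/(ρv²S) = 2×11772/(0.819×49.1²×14.6) = 0.8167.

CL = 0.817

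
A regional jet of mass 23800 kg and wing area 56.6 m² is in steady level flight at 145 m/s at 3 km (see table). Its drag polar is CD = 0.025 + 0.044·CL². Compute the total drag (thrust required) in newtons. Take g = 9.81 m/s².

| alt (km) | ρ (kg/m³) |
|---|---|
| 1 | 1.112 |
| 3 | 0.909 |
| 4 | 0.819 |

At 3 km, from the table: ρ = 0.909 kg/m³.
Level flight ⇒ L = W = m·g = 23800 × 9.81 = 2.3348×10^5 N.
q = ½ρv² = ½ × 0.909 × 145² = 9556 Pa.
Required CL = L/(qS) = 2.3348×10^5/(9556·56.6) = 0.4317.
CD = 0.025 + 0.044 × 0.4317² = 0.0332.
D = q·S·CD = 9556 × 56.6 × 0.0332 = 17960 N

D = 18000 N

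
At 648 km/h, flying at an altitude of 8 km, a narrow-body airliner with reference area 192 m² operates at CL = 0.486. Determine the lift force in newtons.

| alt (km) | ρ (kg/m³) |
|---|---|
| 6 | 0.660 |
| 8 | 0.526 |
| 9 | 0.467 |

L = 7.95×10^5 N

At 8 km, from the table: ρ = 0.526 kg/m³.
Convert speed: v = 648 km/h ÷ 3.6 = 180 m/s.
Dynamic pressure q = ½ρv² = ½ × 0.526 × 180² = 8521 Pa.
L = q·S·CL = 8521 × 192 × 0.486 = 7.95×10^5 N ≈ 795 kN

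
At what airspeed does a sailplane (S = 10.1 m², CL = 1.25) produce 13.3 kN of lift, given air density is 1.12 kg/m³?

L = ½ρv²S·CL ⇒ v = √(2L/(ρ·S·CL))
v = √(2 × 13300 / (1.12 × 10.1 × 1.25)) = √1881 = 43.4 m/s

v = 43.4 m/s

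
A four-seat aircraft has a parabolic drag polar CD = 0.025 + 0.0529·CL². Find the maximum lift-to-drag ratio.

(L/D)max = 13.7

For CD = CD0 + K·CL², (L/D)max occurs at CL* = √(CD0/K) and equals 1/(2√(K·CD0)).
(L/D)max = 1/(2√(0.0529 × 0.025)) = 1/(2 × 0.03637) = 13.7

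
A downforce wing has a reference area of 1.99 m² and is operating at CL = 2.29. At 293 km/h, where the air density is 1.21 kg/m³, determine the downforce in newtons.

L = 18300 N

Convert speed: v = 293 km/h ÷ 3.6 = 81.39 m/s.
L = ½ρv²S·CL = ½ × 1.21 × 81.39² × 1.99 × 2.29 = 18300 N ≈ 18.3 kN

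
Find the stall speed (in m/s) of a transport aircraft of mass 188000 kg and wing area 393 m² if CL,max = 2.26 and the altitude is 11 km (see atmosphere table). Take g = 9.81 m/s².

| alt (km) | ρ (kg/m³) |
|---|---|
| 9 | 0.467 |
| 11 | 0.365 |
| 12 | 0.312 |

V_stall = 107 m/s

At 11 km, from the table: ρ = 0.365 kg/m³.
Stall occurs when L = W at CL,max. W = mg = 188000 × 9.81 = 1.844×10^6 N.
From L = ½ρV²S·CL,max = W: V_stall = √(2W/(ρSCL,max)) = √(2·1.844×10^6/(0.365·393·2.26))
V_stall = √11380 = 107 m/s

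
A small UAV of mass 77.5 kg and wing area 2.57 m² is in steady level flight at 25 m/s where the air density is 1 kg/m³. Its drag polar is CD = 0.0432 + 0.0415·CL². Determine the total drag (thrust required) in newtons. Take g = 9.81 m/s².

Level flight ⇒ L = W = m·g = 77.5 × 9.81 = 760.28 N.
Dynamic pressure q = 0.5 × 1 × 25² = 312.5 Pa.
CL = W/(q·S) = 760.28 / (312.5 × 2.57) = 0.9466.
CD = 0.0432 + 0.0415 × 0.9466² = 0.08039.
D = q·S·CD = 312.5 × 2.57 × 0.08039 = 64.56 N

D = 64.6 N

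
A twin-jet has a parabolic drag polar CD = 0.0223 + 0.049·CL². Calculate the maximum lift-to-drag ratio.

For CD = CD0 + K·CL², (L/D)max occurs at CL* = √(CD0/K) and equals 1/(2√(K·CD0)).
(L/D)max = 1/(2√(0.049 × 0.0223)) = 1/(2 × 0.03306) = 15.1

(L/D)max = 15.1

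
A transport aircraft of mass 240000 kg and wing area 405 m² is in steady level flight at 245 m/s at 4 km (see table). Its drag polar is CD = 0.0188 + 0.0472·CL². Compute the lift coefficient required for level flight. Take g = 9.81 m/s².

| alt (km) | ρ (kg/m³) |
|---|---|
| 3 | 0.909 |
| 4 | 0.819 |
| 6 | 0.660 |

At 4 km, from the table: ρ = 0.819 kg/m³.
Level flight ⇒ L = W = m·g = 240000 × 9.81 = 2.3544×10^6 N.
Dynamic pressure q = 0.5 × 0.819 × 245² = 24580 Pa.
CL = 2W/(ρv²S) = 2×2.3544×10^6/(0.819×245²×405) = 0.2365.

CL = 0.237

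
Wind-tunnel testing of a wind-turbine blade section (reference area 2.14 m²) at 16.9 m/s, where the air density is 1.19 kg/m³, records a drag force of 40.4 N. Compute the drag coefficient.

CD = 0.111

From D = ½ρv²S·CD, rearranging gives CD = 2D/(ρv²S).
CD = 2 × 40.4 / (1.19 × 16.9² × 2.14) = 0.111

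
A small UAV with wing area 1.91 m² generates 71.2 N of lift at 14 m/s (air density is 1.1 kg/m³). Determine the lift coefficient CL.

From L = ½ρv²S·CL, rearranging gives CL = 2L/(ρv²S).
CL = 2 × 71.2 / (1.1 × 14² × 1.91) = 0.346

CL = 0.346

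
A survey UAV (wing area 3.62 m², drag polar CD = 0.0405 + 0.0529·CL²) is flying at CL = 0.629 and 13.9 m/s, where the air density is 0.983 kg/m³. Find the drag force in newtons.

D = 21.1 N

CD = 0.0405 + 0.0529 × 0.629² = 0.06143
D = ½ρv²S·CD = ½ × 0.983 × 13.9² × 3.62 × 0.06143 = 21.1 N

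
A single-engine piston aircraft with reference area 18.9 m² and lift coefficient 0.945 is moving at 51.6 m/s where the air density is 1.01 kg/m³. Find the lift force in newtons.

Dynamic pressure q = ½ρv² = ½ × 1.01 × 51.6² = 1345 Pa.
L = q·S·CL = 1345 × 18.9 × 0.945 = 24000 N ≈ 24 kN

L = 24000 N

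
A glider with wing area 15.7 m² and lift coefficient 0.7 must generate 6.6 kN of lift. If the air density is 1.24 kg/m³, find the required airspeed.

L = ½ρv²S·CL ⇒ v = √(2L/(ρ·S·CL))
v = √(2 × 6600 / (1.24 × 15.7 × 0.7)) = √968.6 = 31.1 m/s

v = 31.1 m/s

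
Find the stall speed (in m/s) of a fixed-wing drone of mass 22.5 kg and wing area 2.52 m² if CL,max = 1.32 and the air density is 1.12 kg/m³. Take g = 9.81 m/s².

Stall occurs when L = W at CL,max. W = mg = 22.5 × 9.81 = 220.7 N.
From L = ½ρV²S·CL,max = W: V_stall = √(2W/(ρSCL,max)) = √(2·220.7/(1.12·2.52·1.32))
V_stall = √118.5 = 10.9 m/s

V_stall = 10.9 m/s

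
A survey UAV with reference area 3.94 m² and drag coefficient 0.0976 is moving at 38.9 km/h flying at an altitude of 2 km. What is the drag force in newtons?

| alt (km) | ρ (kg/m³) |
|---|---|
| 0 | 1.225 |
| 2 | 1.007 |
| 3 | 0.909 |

At 2 km, from the table: ρ = 1.007 kg/m³.
Convert speed: v = 38.9 km/h ÷ 3.6 = 10.81 m/s.
Dynamic pressure q = ½ρv² = ½ × 1.007 × 10.81² = 58.79 Pa.
D = q·S·CD = 58.79 × 3.94 × 0.0976 = 22.6 N

D = 22.6 N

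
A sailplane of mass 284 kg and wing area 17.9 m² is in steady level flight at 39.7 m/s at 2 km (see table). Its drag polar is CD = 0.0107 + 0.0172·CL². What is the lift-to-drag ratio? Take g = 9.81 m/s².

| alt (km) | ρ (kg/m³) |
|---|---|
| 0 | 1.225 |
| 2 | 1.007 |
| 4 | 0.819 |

L/D = 17.3

At 2 km, from the table: ρ = 1.007 kg/m³.
In steady level flight, lift balances weight: W = mg = 284 × 9.81 = 2786 N.
q = ½ρv² = ½ × 1.007 × 39.7² = 793.6 Pa.
CL = W/(q·S) = 2786 / (793.6 × 17.9) = 0.1961.
CD = 0.0107 + 0.0172 × 0.1961² = 0.01136.
L/D = CL/CD = 0.1961 / 0.01136 = 17.3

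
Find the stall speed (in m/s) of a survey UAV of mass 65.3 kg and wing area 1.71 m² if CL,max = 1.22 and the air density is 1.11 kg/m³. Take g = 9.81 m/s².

At stall, lift equals weight: L = W = m·g = 65.3 × 9.81 = 640.6 N.
From L = ½ρV²S·CL,max = W: V_stall = √(2W/(ρSCL,max)) = √(2·640.6/(1.11·1.71·1.22))
V_stall = √553.3 = 23.5 m/s

V_stall = 23.5 m/s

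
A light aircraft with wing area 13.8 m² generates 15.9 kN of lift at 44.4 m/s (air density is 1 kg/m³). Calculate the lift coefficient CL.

From L = ½ρv²S·CL, rearranging gives CL = 2L/(ρv²S).
CL = 2 × 15900 / (1 × 44.4² × 13.8) = 1.17

CL = 1.17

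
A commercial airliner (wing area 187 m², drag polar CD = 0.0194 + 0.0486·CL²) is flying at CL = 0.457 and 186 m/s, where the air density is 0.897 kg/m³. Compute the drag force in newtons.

CD = 0.0194 + 0.0486 × 0.457² = 0.02955
D = ½ρv²S·CD = ½ × 0.897 × 186² × 187 × 0.02955 = 85700 N

D = 85700 N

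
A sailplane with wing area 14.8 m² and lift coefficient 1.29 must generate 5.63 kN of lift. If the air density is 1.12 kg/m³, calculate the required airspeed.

v = 22.9 m/s

L = ½ρv²S·CL ⇒ v = √(2L/(ρ·S·CL))
v = √(2 × 5630 / (1.12 × 14.8 × 1.29)) = √526.6 = 22.9 m/s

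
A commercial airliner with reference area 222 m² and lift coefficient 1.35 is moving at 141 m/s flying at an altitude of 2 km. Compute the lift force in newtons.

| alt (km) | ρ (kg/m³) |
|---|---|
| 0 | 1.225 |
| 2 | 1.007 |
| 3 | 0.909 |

At 2 km, from the table: ρ = 1.007 kg/m³.
L = ½ρv²S·CL = ½ × 1.007 × 141² × 222 × 1.35 = 3×10^6 N ≈ 3000 kN

L = 3×10^6 N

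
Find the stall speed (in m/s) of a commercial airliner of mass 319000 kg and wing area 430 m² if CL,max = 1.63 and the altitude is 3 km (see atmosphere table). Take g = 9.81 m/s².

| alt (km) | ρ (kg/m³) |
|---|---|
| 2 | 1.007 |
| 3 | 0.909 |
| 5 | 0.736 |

At 3 km, from the table: ρ = 0.909 kg/m³.
Weight W = mg = 319000 × 9.81 = 3.129×10^6 N.
V_stall = √(2W/(ρ·S·CL,max)) = √(2 × 3.129×10^6 / (0.909 × 430 × 1.63))
V_stall = √9824 = 99.1 m/s

V_stall = 99.1 m/s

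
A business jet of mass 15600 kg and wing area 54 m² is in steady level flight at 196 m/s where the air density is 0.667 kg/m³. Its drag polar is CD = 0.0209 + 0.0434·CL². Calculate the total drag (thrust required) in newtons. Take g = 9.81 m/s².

Level flight ⇒ L = W = m·g = 15600 × 9.81 = 1.5304×10^5 N.
Dynamic pressure q = 0.5 × 0.667 × 196² = 12810 Pa.
CL = 2W/(ρv²S) = 2×1.5304×10^5/(0.667×196²×54) = 0.2212.
CD = 0.0209 + 0.0434 × 0.2212² = 0.02302.
D = q·S·CD = 12810 × 54 × 0.02302 = 15930 N

D = 15900 N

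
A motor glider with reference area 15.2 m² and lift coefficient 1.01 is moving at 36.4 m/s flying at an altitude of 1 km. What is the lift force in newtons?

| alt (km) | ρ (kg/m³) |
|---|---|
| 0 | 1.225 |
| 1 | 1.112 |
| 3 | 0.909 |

At 1 km, from the table: ρ = 1.112 kg/m³.
L = ½ρv²S·CL = ½ × 1.112 × 36.4² × 15.2 × 1.01 = 11300 N ≈ 11.3 kN

L = 11300 N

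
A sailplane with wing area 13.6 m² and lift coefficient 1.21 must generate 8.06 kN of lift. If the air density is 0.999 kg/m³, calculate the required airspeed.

v = 31.3 m/s

L = ½ρv²S·CL ⇒ v = √(2L/(ρ·S·CL))
v = √(2 × 8060 / (0.999 × 13.6 × 1.21)) = √980.6 = 31.3 m/s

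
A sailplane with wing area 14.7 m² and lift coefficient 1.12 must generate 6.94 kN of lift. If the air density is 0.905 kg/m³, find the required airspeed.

L = ½ρv²S·CL ⇒ v = √(2L/(ρ·S·CL))
v = √(2 × 6940 / (0.905 × 14.7 × 1.12)) = √931.5 = 30.5 m/s

v = 30.5 m/s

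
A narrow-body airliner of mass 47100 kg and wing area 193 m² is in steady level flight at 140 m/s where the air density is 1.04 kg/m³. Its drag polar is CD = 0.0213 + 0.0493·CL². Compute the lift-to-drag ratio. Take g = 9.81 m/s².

In steady level flight, lift balances weight: W = mg = 47100 × 9.81 = 4.6205×10^5 N.
q = ½ρv² = ½ × 1.04 × 140² = 10190 Pa.
Required CL = L/(qS) = 4.6205×10^5/(10190·193) = 0.2349.
CD = 0.0213 + 0.0493 × 0.2349² = 0.02402.
L/D = CL/CD = 0.2349 / 0.02402 = 9.78

L/D = 9.78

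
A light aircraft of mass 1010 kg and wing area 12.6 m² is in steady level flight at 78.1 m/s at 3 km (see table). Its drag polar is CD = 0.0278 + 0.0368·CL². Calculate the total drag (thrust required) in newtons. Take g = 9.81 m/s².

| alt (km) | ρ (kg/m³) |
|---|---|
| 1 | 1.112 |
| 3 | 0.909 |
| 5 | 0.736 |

At 3 km, from the table: ρ = 0.909 kg/m³.
In steady level flight, lift balances weight: W = mg = 1010 × 9.81 = 9908.1 N.
Dynamic pressure q = 0.5 × 0.909 × 78.1² = 2772 Pa.
CL = 2W/(ρv²S) = 2×9908.1/(0.909×78.1²×12.6) = 0.2837.
CD = 0.0278 + 0.0368 × 0.2837² = 0.03076.
D = q·S·CD = 2772 × 12.6 × 0.03076 = 1074 N

D = 1070 N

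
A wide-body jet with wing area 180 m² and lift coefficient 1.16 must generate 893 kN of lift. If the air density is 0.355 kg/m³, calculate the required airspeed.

L = ½ρv²S·CL ⇒ v = √(2L/(ρ·S·CL))
v = √(2 × 8.93×10^5 / (0.355 × 180 × 1.16)) = √24090 = 155 m/s

v = 155 m/s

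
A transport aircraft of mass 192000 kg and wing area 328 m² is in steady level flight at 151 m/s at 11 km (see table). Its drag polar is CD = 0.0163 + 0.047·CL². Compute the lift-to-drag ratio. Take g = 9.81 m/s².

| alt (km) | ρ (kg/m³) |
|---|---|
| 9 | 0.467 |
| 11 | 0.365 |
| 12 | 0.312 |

L/D = 13

At 11 km, from the table: ρ = 0.365 kg/m³.
Level flight ⇒ L = W = m·g = 192000 × 9.81 = 1.8835×10^6 N.
Dynamic pressure q = 0.5 × 0.365 × 151² = 4161 Pa.
Required CL = L/(qS) = 1.8835×10^6/(4161·328) = 1.38.
CD = 0.0163 + 0.047 × 1.38² = 0.1058.
L/D = CL/CD = 1.38 / 0.1058 = 13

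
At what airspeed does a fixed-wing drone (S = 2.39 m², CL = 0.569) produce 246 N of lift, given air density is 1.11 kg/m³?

v = 18.1 m/s

L = ½ρv²S·CL ⇒ v = √(2L/(ρ·S·CL))
v = √(2 × 246 / (1.11 × 2.39 × 0.569)) = √325.9 = 18.1 m/s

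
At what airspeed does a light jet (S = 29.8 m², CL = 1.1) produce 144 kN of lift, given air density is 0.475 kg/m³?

L = ½ρv²S·CL ⇒ v = √(2L/(ρ·S·CL))
v = √(2 × 1.44×10^5 / (0.475 × 29.8 × 1.1)) = √18500 = 136 m/s

v = 136 m/s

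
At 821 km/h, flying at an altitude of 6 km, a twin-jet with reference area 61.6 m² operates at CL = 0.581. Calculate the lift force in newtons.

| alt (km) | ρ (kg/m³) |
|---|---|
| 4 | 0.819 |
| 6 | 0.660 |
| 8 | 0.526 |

L = 6.14×10^5 N

At 6 km, from the table: ρ = 0.660 kg/m³.
Convert speed: v = 821 km/h ÷ 3.6 = 228.1 m/s.
L = ½ρv²S·CL = ½ × 0.66 × 228.1² × 61.6 × 0.581 = 6.14×10^5 N ≈ 614 kN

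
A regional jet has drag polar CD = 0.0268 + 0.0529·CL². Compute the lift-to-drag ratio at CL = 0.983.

L/D = 12.6

CD = 0.0268 + 0.0529 × 0.983² = 0.07792
L/D = CL/CD = 0.983 / 0.07792 = 12.6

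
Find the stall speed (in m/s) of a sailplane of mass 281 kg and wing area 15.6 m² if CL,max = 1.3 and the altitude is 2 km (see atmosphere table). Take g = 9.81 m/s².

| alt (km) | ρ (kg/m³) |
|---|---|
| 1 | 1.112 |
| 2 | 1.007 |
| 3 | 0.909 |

At 2 km, from the table: ρ = 1.007 kg/m³.
Weight W = mg = 281 × 9.81 = 2757 N.
V_stall = √(2W/(ρ·S·CL,max)) = √(2 × 2757 / (1.007 × 15.6 × 1.3))
V_stall = √270 = 16.4 m/s

V_stall = 16.4 m/s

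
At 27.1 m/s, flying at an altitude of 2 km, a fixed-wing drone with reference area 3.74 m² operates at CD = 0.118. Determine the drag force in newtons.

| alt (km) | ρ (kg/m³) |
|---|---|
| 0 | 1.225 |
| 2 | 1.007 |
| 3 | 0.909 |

D = 163 N

At 2 km, from the table: ρ = 1.007 kg/m³.
D = ½ρv²S·CD = ½ × 1.007 × 27.1² × 3.74 × 0.118 = 163 N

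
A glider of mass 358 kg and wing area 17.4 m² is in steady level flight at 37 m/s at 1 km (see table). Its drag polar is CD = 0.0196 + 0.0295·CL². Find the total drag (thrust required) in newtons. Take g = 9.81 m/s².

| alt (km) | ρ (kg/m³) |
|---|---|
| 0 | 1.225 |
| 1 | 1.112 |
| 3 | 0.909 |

At 1 km, from the table: ρ = 1.112 kg/m³.
Level flight ⇒ L = W = m·g = 358 × 9.81 = 3512 N.
q = ½ρv² = ½ × 1.112 × 37² = 761.2 Pa.
CL = 2W/(ρv²S) = 2×3512/(1.112×37²×17.4) = 0.2652.
CD = 0.0196 + 0.0295 × 0.2652² = 0.02167.
D = q·S·CD = 761.2 × 17.4 × 0.02167 = 287.1 N

D = 287 N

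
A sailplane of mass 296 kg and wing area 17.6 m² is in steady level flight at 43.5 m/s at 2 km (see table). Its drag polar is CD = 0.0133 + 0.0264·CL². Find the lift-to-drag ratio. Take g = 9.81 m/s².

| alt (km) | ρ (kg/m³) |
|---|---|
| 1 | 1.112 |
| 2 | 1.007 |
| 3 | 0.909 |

L/D = 12.3

At 2 km, from the table: ρ = 1.007 kg/m³.
Weight W = mg = 296 × 9.81 = 2903.8 N; in level flight L = W.
Dynamic pressure q = 0.5 × 1.007 × 43.5² = 952.7 Pa.
CL = 2W/(ρv²S) = 2×2903.8/(1.007×43.5²×17.6) = 0.1732.
CD = 0.0133 + 0.0264 × 0.1732² = 0.01409.
L/D = CL/CD = 0.1732 / 0.01409 = 12.3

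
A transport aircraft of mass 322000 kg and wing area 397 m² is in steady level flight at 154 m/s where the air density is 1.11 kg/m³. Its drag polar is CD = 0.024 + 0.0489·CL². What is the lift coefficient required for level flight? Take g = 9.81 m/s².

In steady level flight, lift balances weight: W = mg = 322000 × 9.81 = 3.1588×10^6 N.
q = ½ρv² = ½ × 1.11 × 154² = 13160 Pa.
CL = 2W/(ρv²S) = 2×3.1588×10^6/(1.11×154²×397) = 0.6045.

CL = 0.605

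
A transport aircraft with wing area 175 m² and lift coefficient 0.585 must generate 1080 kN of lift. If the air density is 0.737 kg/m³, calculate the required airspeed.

L = ½ρv²S·CL ⇒ v = √(2L/(ρ·S·CL))
v = √(2 × 1.08×10^6 / (0.737 × 175 × 0.585)) = √28630 = 169 m/s

v = 169 m/s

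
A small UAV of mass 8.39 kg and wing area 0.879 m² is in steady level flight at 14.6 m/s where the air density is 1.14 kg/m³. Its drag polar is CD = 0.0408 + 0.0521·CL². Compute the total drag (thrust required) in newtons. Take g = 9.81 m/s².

D = 7.66 N

Level flight ⇒ L = W = m·g = 8.39 × 9.81 = 82.306 N.
Dynamic pressure q = 0.5 × 1.14 × 14.6² = 121.5 Pa.
CL = 2W/(ρv²S) = 2×82.306/(1.14×14.6²×0.879) = 0.7707.
CD = 0.0408 + 0.0521 × 0.7707² = 0.07174.
D = q·S·CD = 121.5 × 0.879 × 0.07174 = 7.662 N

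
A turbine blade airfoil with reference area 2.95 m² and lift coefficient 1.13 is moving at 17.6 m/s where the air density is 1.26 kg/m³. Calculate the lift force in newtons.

L = 651 N

Dynamic pressure q = ½ρv² = ½ × 1.26 × 17.6² = 195.1 Pa.
L = q·S·CL = 195.1 × 2.95 × 1.13 = 651 N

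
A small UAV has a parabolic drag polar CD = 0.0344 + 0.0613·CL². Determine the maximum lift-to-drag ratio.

(L/D)max = 10.9

For CD = CD0 + K·CL², (L/D)max occurs at CL* = √(CD0/K) and equals 1/(2√(K·CD0)).
(L/D)max = 1/(2√(0.0613 × 0.0344)) = 1/(2 × 0.04592) = 10.9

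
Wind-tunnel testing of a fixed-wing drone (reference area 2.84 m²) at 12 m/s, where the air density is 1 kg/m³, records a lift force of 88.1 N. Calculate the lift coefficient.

CL = 0.431

From L = ½ρv²S·CL, rearranging gives CL = 2L/(ρv²S).
CL = 2 × 88.1 / (1 × 12² × 2.84) = 0.431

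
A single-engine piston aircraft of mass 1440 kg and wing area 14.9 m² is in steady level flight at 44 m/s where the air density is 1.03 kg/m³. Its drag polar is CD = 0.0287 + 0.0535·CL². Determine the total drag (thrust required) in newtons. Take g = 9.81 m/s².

In steady level flight, lift balances weight: W = mg = 1440 × 9.81 = 14126 N.
Dynamic pressure q = 0.5 × 1.03 × 44² = 997 Pa.
Required CL = L/(qS) = 14126/(997·14.9) = 0.9509.
CD = 0.0287 + 0.0535 × 0.9509² = 0.07707.
D = q·S·CD = 997 × 14.9 × 0.07707 = 1145 N

D = 1150 N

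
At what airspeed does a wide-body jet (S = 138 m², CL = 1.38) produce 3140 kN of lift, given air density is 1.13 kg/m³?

L = ½ρv²S·CL ⇒ v = √(2L/(ρ·S·CL))
v = √(2 × 3.14×10^6 / (1.13 × 138 × 1.38)) = √29180 = 171 m/s

v = 171 m/s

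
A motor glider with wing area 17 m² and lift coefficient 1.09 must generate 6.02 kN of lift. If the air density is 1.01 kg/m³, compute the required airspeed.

L = ½ρv²S·CL ⇒ v = √(2L/(ρ·S·CL))
v = √(2 × 6020 / (1.01 × 17 × 1.09)) = √643.3 = 25.4 m/s

v = 25.4 m/s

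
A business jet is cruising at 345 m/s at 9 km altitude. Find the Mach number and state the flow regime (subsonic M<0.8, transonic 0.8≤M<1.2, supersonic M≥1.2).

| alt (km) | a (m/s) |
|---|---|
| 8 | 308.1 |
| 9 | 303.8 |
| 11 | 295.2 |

At 9 km, from the table: a = 303.8 m/s.
M = v/a = 345 / 303.8 = 1.14
M = 1.14 → transonic.

M = 1.14 (transonic)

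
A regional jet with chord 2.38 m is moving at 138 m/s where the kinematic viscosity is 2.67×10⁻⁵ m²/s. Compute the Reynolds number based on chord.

Re = v·c/ν = 138 × 2.38 / (2.67×10⁻⁵) = 1.23×10^7

Re = 1.23×10^7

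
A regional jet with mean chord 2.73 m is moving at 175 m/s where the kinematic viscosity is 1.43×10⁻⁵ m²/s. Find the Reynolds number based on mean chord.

Re = v·c/ν = 175 × 2.73 / (1.43×10⁻⁵) = 3.34×10^7

Re = 3.34×10^7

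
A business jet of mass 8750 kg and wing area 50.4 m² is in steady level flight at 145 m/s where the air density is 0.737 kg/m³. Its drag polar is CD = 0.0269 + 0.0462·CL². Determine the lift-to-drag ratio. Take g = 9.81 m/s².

L/D = 7.55

Weight W = mg = 8750 × 9.81 = 85838 N; in level flight L = W.
q = ½ρv² = ½ × 0.737 × 145² = 7748 Pa.
CL = 2W/(ρv²S) = 2×85838/(0.737×145²×50.4) = 0.2198.
CD = 0.0269 + 0.0462 × 0.2198² = 0.02913.
L/D = CL/CD = 0.2198 / 0.02913 = 7.55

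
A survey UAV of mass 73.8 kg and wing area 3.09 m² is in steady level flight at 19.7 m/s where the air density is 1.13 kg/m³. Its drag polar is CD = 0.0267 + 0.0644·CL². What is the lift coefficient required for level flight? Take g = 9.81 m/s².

CL = 1.07

In steady level flight, lift balances weight: W = mg = 73.8 × 9.81 = 723.98 N.
Dynamic pressure q = 0.5 × 1.13 × 19.7² = 219.3 Pa.
CL = W/(q·S) = 723.98 / (219.3 × 3.09) = 1.069.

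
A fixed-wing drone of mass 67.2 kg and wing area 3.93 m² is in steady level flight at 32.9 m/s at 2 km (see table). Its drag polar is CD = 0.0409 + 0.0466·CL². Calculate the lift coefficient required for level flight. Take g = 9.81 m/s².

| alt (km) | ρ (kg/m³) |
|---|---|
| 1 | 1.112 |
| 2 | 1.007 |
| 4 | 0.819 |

At 2 km, from the table: ρ = 1.007 kg/m³.
Weight W = mg = 67.2 × 9.81 = 659.23 N; in level flight L = W.
q = ½ρv² = ½ × 1.007 × 32.9² = 545 Pa.
CL = 2W/(ρv²S) = 2×659.23/(1.007×32.9²×3.93) = 0.3078.

CL = 0.308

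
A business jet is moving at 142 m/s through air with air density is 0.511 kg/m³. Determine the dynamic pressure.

q = 5150 Pa

q = ½ρv² = ½ × 0.511 × 142² = 5150 Pa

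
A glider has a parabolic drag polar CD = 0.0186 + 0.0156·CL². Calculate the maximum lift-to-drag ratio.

For CD = CD0 + K·CL², (L/D)max occurs at CL* = √(CD0/K) and equals 1/(2√(K·CD0)).
(L/D)max = 1/(2√(0.0156 × 0.0186)) = 1/(2 × 0.01703) = 29.4

(L/D)max = 29.4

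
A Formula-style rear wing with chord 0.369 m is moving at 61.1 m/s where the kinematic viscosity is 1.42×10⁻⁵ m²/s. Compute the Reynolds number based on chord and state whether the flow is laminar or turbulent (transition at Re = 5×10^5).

Re = 1.59×10^6 (turbulent)

Re = v·c/ν = 61.1 × 0.369 / (1.42×10⁻⁵) = 1.59×10^6
Since 1.59×10^6 > 5×10^5, the flow is turbulent.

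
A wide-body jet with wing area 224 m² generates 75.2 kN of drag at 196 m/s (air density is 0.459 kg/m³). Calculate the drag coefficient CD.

CD = 0.0381

From D = ½ρv²S·CD, rearranging gives CD = 2D/(ρv²S).
CD = 2 × 75200 / (0.459 × 196² × 224) = 0.0381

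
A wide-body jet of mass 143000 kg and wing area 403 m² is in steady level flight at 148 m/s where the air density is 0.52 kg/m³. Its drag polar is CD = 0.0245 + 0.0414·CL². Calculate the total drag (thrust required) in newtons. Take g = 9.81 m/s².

Weight W = mg = 143000 × 9.81 = 1.4028×10^6 N; in level flight L = W.
Dynamic pressure q = 0.5 × 0.52 × 148² = 5695 Pa.
CL = 2W/(ρv²S) = 2×1.4028×10^6/(0.52×148²×403) = 0.6112.
CD = 0.0245 + 0.0414 × 0.6112² = 0.03997.
D = q·S·CD = 5695 × 403 × 0.03997 = 91730 N

D = 91700 N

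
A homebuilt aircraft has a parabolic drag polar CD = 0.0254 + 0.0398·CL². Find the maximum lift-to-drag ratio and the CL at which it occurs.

For CD = CD0 + K·CL², (L/D)max occurs at CL* = √(CD0/K) and equals 1/(2√(K·CD0)).
(L/D)max = 1/(2√(0.0398 × 0.0254)) = 1/(2 × 0.03179) = 15.7
CL* = √(0.0254/0.0398) = 0.799

(L/D)max = 15.7, at CL = 0.799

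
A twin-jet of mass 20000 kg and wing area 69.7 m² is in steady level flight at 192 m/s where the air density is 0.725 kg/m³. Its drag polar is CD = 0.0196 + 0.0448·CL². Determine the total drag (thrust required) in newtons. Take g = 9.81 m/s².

D = 20100 N

Weight W = mg = 20000 × 9.81 = 1.962×10^5 N; in level flight L = W.
q = ½ρv² = ½ × 0.725 × 192² = 13360 Pa.
CL = W/(q·S) = 1.962×10^5 / (13360 × 69.7) = 0.2106.
CD = 0.0196 + 0.0448 × 0.2106² = 0.02159.
D = q·S·CD = 13360 × 69.7 × 0.02159 = 20110 N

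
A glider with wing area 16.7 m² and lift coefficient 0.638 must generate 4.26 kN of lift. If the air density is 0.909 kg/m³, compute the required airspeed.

L = ½ρv²S·CL ⇒ v = √(2L/(ρ·S·CL))
v = √(2 × 4260 / (0.909 × 16.7 × 0.638)) = √879.7 = 29.7 m/s

v = 29.7 m/s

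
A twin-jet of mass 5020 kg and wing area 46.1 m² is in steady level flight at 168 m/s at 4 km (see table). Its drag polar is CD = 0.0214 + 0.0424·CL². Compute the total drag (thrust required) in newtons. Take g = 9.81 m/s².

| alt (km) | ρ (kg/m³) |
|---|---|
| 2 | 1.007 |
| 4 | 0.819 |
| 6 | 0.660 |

D = 11600 N

At 4 km, from the table: ρ = 0.819 kg/m³.
In steady level flight, lift balances weight: W = mg = 5020 × 9.81 = 49246 N.
Dynamic pressure q = 0.5 × 0.819 × 168² = 11560 Pa.
Required CL = L/(qS) = 49246/(11560·46.1) = 0.09243.
CD = 0.0214 + 0.0424 × 0.09243² = 0.02176.
D = q·S·CD = 11560 × 46.1 × 0.02176 = 11600 N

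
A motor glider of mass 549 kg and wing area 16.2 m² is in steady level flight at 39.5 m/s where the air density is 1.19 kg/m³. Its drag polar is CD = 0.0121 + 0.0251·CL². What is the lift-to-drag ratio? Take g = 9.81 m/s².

In steady level flight, lift balances weight: W = mg = 549 × 9.81 = 5385.7 N.
Dynamic pressure q = 0.5 × 1.19 × 39.5² = 928.3 Pa.
CL = W/(q·S) = 5385.7 / (928.3 × 16.2) = 0.3581.
CD = 0.0121 + 0.0251 × 0.3581² = 0.01532.
L/D = CL/CD = 0.3581 / 0.01532 = 23.4

L/D = 23.4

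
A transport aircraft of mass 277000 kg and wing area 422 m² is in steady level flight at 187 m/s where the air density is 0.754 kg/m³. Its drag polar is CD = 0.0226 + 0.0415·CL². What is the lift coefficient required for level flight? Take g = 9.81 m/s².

CL = 0.488

Level flight ⇒ L = W = m·g = 277000 × 9.81 = 2.7174×10^6 N.
Dynamic pressure q = 0.5 × 0.754 × 187² = 13180 Pa.
CL = W/(q·S) = 2.7174×10^6 / (13180 × 422) = 0.4884.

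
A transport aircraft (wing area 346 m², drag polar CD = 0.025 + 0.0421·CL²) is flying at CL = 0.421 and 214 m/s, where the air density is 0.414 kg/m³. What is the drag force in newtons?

D = 1.06×10^5 N

CD = 0.025 + 0.0421 × 0.421² = 0.03246
D = ½ρv²S·CD = ½ × 0.414 × 214² × 346 × 0.03246 = 1.06×10^5 N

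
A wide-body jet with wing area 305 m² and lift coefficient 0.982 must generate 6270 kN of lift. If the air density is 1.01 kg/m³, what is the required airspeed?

v = 204 m/s

L = ½ρv²S·CL ⇒ v = √(2L/(ρ·S·CL))
v = √(2 × 6.27×10^6 / (1.01 × 305 × 0.982)) = √41450 = 204 m/s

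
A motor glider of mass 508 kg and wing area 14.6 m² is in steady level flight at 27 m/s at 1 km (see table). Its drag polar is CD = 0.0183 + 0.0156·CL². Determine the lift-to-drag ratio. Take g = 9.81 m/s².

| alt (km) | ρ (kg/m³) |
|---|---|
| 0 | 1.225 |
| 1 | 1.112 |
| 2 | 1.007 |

At 1 km, from the table: ρ = 1.112 kg/m³.
Weight W = mg = 508 × 9.81 = 4983.5 N; in level flight L = W.
Dynamic pressure q = 0.5 × 1.112 × 27² = 405.3 Pa.
CL = W/(q·S) = 4983.5 / (405.3 × 14.6) = 0.8421.
CD = 0.0183 + 0.0156 × 0.8421² = 0.02936.
L/D = CL/CD = 0.8421 / 0.02936 = 28.7

L/D = 28.7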